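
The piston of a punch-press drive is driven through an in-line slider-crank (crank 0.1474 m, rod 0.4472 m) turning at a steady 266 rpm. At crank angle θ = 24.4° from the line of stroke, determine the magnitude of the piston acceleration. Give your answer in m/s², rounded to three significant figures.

ω = 2π·266/60 = 27.86 rad/s
x(θ) = r cosθ + √(L² − r² sin²θ); with ω constant, a = ω²·d²x/dθ².
d²x/dθ² = −r cosθ − r²(cos2θ)/√u − r⁴ sin²2θ/(4u^{3/2}),  u = L² − r² sin²θ = 0.19628 m².
Substituting r = 0.1474 m, L = 0.4472 m, θ = 24.4°: d²x/dθ² = -0.16731 m.
a = ω²·d²x/dθ² = (27.86)²·(-0.16731) = -129.82 m/s²;  |a| = 129.82 m/s².

130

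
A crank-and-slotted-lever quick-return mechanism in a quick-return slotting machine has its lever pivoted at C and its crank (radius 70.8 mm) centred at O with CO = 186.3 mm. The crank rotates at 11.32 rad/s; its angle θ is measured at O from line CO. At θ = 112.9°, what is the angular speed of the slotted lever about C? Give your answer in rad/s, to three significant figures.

0.0461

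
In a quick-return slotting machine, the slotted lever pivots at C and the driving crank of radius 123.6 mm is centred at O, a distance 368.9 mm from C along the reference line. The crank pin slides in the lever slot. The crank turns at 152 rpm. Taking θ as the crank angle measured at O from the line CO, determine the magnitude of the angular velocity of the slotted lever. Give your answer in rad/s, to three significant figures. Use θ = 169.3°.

ω = 15.92 rad/s (from 152 rpm).
Crank pin A relative to C: A = (d + r cosθ, r sinθ); lever angle φ = atan2(r sinθ, d + r cosθ).
Differentiating tanφ: φ̇ = rω(d cosθ + r)/(d² + r² + 2dr cosθ).
d² + r² + 2dr cosθ = |CA|² = 0.0617577 m²;  d cosθ + r = -0.23889 m.
|ω_lever| = |0.1236·15.92·-0.23889| / 0.0617577 = 7.6101 rad/s.

7.61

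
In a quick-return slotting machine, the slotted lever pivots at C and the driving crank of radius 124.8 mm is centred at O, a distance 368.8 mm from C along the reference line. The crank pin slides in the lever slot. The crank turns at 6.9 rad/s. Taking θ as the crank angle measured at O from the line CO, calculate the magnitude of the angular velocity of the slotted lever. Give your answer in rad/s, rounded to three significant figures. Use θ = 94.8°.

0.562

ω = 6.9 rad/s
Crank pin A relative to C: A = (d + r cosθ, r sinθ); lever angle φ = atan2(r sinθ, d + r cosθ).
Differentiating tanφ: φ̇ = rω(d cosθ + r)/(d² + r² + 2dr cosθ).
d² + r² + 2dr cosθ = |CA|² = 0.143886 m²;  d cosθ + r = +0.09394 m.
|ω_lever| = |0.1248·6.9·+0.09394| / 0.143886 = 0.56221 rad/s.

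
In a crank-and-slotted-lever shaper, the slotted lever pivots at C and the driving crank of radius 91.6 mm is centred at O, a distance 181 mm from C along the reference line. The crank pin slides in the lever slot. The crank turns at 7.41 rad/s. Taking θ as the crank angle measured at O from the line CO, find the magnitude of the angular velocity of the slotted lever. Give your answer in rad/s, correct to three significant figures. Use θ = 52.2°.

2.24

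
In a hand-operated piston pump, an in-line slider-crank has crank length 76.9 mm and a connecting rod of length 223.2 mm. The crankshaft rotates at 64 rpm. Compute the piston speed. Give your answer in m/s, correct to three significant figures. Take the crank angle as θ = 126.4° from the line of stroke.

ω = 2π·64/60 = 6.702 rad/s
For an in-line slider-crank, x = r cosθ + √(L² − r² sin²θ), so v = −rω sinθ·[1 + r cosθ/√(L² − r² sin²θ)].
With r = 0.0769 m, L = 0.2232 m, θ = 126.4°: √(L² − r² sin²θ) = 0.21445 m.
v = −0.0769·6.702·0.80489·[1 + 0.0769·-0.59342/0.21445] = -0.32656 m/s.
|v| = 0.32656 m/s.

0.327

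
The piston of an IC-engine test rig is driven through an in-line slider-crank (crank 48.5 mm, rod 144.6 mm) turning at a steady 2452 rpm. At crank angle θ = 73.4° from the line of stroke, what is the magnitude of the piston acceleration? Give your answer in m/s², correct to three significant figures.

ω = 2π·2452/60 = 256.8 rad/s
x(θ) = r cosθ + √(L² − r² sin²θ); with ω constant, a = ω²·d²x/dθ².
d²x/dθ² = −r cosθ − r²(cos2θ)/√u − r⁴ sin²2θ/(4u^{3/2}),  u = L² − r² sin²θ = 0.0187489 m².
Substituting r = 0.0485 m, L = 0.1446 m, θ = 73.4°: d²x/dθ² = +0.00035726 m.
a = ω²·d²x/dθ² = (256.8)²·(+0.00035726) = +23.555 m/s²;  |a| = 23.555 m/s².

23.6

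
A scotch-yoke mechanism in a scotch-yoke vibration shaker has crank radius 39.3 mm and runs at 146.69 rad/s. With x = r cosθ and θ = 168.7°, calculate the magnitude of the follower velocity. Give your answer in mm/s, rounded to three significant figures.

1130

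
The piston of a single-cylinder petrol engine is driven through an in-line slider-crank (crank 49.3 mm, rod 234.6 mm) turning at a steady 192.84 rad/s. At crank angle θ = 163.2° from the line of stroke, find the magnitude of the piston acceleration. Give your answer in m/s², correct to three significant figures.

1430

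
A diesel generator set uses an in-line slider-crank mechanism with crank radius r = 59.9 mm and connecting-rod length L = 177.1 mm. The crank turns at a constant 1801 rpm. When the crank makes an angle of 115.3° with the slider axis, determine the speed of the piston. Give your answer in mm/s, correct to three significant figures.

ω = 2π·1801/60 = 188.6 rad/s
For an in-line slider-crank, x = r cosθ + √(L² − r² sin²θ), so v = −rω sinθ·[1 + r cosθ/√(L² − r² sin²θ)].
With r = 0.0599 m, L = 0.1771 m, θ = 115.3°: √(L² − r² sin²θ) = 0.16862 m.
v = −0.0599·188.6·0.90408·[1 + 0.0599·-0.42736/0.16862] = -8.663 m/s.
|v| = 8.663 m/s = 8663 mm/s.

8660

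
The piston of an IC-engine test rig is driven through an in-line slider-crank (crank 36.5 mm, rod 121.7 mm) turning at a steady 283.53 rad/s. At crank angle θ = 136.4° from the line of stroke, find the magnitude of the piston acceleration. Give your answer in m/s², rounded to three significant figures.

2060

ω = 283.5 rad/s
x(θ) = r cosθ + √(L² − r² sin²θ); with ω constant, a = ω²·d²x/dθ².
d²x/dθ² = −r cosθ − r²(cos2θ)/√u − r⁴ sin²2θ/(4u^{3/2}),  u = L² − r² sin²θ = 0.0141773 m².
Substituting r = 0.0365 m, L = 0.1217 m, θ = 136.4°: d²x/dθ² = +0.025623 m.
a = ω²·d²x/dθ² = (283.5)²·(+0.025623) = +2059.9 m/s²;  |a| = 2059.9 m/s².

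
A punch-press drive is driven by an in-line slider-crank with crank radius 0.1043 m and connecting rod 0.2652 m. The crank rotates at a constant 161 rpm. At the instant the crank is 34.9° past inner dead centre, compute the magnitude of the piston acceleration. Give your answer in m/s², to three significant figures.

28.9

ω = 2π·161/60 = 16.86 rad/s
x(θ) = r cosθ + √(L² − r² sin²θ); with ω constant, a = ω²·d²x/dθ².
d²x/dθ² = −r cosθ − r²(cos2θ)/√u − r⁴ sin²2θ/(4u^{3/2}),  u = L² − r² sin²θ = 0.06677 m².
Substituting r = 0.1043 m, L = 0.2652 m, θ = 34.9°: d²x/dθ² = -0.10159 m.
a = ω²·d²x/dθ² = (16.86)²·(-0.10159) = -28.877 m/s²;  |a| = 28.877 m/s².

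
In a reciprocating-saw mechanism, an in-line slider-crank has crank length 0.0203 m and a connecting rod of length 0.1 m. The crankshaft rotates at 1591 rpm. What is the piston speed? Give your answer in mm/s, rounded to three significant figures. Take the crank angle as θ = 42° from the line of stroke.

ω = 2π·1591/60 = 166.6 rad/s
For an in-line slider-crank, x = r cosθ + √(L² − r² sin²θ), so v = −rω sinθ·[1 + r cosθ/√(L² − r² sin²θ)].
With r = 0.0203 m, L = 0.1 m, θ = 42°: √(L² − r² sin²θ) = 0.099073 m.
v = −0.0203·166.6·0.66913·[1 + 0.0203·0.74314/0.099073] = -2.6077 m/s.
|v| = 2.6077 m/s = 2607.7 mm/s.

2610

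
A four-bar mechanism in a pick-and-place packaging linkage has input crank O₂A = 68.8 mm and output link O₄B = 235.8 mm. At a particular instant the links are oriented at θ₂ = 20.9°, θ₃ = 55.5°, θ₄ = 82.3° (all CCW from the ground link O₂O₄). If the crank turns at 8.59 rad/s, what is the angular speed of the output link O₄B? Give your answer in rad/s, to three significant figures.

ω₂ = 8.59 rad/s
Differentiating the loop-closure r₂e^{iθ₂}+r₃e^{iθ₃}=r₁+r₄e^{iθ₄} gives r₂ω₂e^{iθ₂}+r₃ω₃e^{iθ₃}=r₄ω₄e^{iθ₄}.
Eliminating the other unknown: ω₄ = r₂ω₂ sin(θ₂−θ₃) / [r₄ sin(θ₄−θ₃)].
Numerator sine = -0.56784; denominator sine = +0.45088.
Result = 0.0688·8.59·(-0.56784) / (0.2358·(+0.45088)) = -3.1565 rad/s; magnitude 3.1565 rad/s.

3.16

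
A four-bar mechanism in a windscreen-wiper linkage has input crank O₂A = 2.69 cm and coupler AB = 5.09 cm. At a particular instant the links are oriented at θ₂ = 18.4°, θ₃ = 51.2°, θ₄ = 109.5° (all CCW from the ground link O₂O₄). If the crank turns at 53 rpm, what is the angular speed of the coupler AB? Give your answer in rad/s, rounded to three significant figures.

ω₂ = 5.55 rad/s (from 53 rpm).
Differentiating the loop-closure r₂e^{iθ₂}+r₃e^{iθ₃}=r₁+r₄e^{iθ₄} gives r₂ω₂e^{iθ₂}+r₃ω₃e^{iθ₃}=r₄ω₄e^{iθ₄}.
Eliminating the other unknown: ω₃ = r₂ω₂ sin(θ₄−θ₂) / [r₃ sin(θ₃−θ₄)].
Numerator sine = +0.99982; denominator sine = -0.85081.
Result = 0.0269·5.55·(+0.99982) / (0.0509·(-0.85081)) = -3.4469 rad/s; magnitude 3.4469 rad/s.

3.45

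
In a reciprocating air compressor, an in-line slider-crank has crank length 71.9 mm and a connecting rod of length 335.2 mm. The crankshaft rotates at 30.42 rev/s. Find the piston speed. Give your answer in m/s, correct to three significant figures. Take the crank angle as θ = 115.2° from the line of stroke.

ω = 2π·30.4 = 191.1 rad/s
For an in-line slider-crank, x = r cosθ + √(L² − r² sin²θ), so v = −rω sinθ·[1 + r cosθ/√(L² − r² sin²θ)].
With r = 0.0719 m, L = 0.3352 m, θ = 115.2°: √(L² − r² sin²θ) = 0.32883 m.
v = −0.0719·191.1·0.90483·[1 + 0.0719·-0.42578/0.32883] = -11.277 m/s.
|v| = 11.277 m/s.

11.3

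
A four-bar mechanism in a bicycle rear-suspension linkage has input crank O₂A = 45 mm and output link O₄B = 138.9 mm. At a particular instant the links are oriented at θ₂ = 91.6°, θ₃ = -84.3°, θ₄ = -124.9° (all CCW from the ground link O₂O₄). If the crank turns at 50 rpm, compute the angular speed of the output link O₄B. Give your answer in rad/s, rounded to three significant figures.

0.186

ω₂ = 5.236 rad/s (from 50 rpm).
Differentiating the loop-closure r₂e^{iθ₂}+r₃e^{iθ₃}=r₁+r₄e^{iθ₄} gives r₂ω₂e^{iθ₂}+r₃ω₃e^{iθ₃}=r₄ω₄e^{iθ₄}.
Eliminating the other unknown: ω₄ = r₂ω₂ sin(θ₂−θ₃) / [r₄ sin(θ₄−θ₃)].
Numerator sine = +0.07150; denominator sine = -0.65077.
Result = 0.045·5.236·(+0.07150) / (0.1389·(-0.65077)) = -0.18637 rad/s; magnitude 0.18637 rad/s.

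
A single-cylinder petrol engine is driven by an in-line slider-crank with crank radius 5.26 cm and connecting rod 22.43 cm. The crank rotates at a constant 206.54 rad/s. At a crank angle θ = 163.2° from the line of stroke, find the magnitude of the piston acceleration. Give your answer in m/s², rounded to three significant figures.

1710

ω = 206.5 rad/s
x(θ) = r cosθ + √(L² − r² sin²θ); with ω constant, a = ω²·d²x/dθ².
d²x/dθ² = −r cosθ − r²(cos2θ)/√u − r⁴ sin²2θ/(4u^{3/2}),  u = L² − r² sin²θ = 0.0500794 m².
Substituting r = 0.0526 m, L = 0.2243 m, θ = 163.2°: d²x/dθ² = +0.040005 m.
a = ω²·d²x/dθ² = (206.5)²·(+0.040005) = +1706.6 m/s²;  |a| = 1706.6 m/s².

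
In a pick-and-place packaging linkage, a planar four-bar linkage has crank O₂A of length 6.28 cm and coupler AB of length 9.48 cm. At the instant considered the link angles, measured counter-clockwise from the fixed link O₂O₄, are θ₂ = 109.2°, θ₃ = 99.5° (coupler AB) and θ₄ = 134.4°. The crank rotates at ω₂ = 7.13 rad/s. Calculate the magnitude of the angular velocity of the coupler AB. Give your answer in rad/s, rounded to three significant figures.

3.51

ω₂ = 7.13 rad/s
Differentiating the loop-closure r₂e^{iθ₂}+r₃e^{iθ₃}=r₁+r₄e^{iθ₄} gives r₂ω₂e^{iθ₂}+r₃ω₃e^{iθ₃}=r₄ω₄e^{iθ₄}.
Eliminating the other unknown: ω₃ = r₂ω₂ sin(θ₄−θ₂) / [r₃ sin(θ₃−θ₄)].
Numerator sine = +0.42578; denominator sine = -0.57215.
Result = 0.0628·7.13·(+0.42578) / (0.0948·(-0.57215)) = -3.5149 rad/s; magnitude 3.5149 rad/s.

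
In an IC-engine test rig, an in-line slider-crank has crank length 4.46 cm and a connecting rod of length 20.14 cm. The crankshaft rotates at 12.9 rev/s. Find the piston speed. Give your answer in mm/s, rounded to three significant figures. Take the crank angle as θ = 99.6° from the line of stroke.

3430

ω = 2π·12.9 = 81.05 rad/s
For an in-line slider-crank, x = r cosθ + √(L² − r² sin²θ), so v = −rω sinθ·[1 + r cosθ/√(L² − r² sin²θ)].
With r = 0.0446 m, L = 0.2014 m, θ = 99.6°: √(L² − r² sin²θ) = 0.19654 m.
v = −0.0446·81.05·0.98600·[1 + 0.0446·-0.16677/0.19654] = -3.4295 m/s.
|v| = 3.4295 m/s = 3429.5 mm/s.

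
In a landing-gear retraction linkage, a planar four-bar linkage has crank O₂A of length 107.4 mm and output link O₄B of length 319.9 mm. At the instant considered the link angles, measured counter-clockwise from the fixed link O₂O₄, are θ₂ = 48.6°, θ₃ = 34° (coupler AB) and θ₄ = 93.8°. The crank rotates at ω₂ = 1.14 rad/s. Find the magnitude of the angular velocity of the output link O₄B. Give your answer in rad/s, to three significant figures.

ω₂ = 1.14 rad/s
Differentiating the loop-closure r₂e^{iθ₂}+r₃e^{iθ₃}=r₁+r₄e^{iθ₄} gives r₂ω₂e^{iθ₂}+r₃ω₃e^{iθ₃}=r₄ω₄e^{iθ₄}.
Eliminating the other unknown: ω₄ = r₂ω₂ sin(θ₂−θ₃) / [r₄ sin(θ₄−θ₃)].
Numerator sine = +0.25207; denominator sine = +0.86427.
Result = 0.1074·1.14·(+0.25207) / (0.3199·(+0.86427)) = +0.11163 rad/s; magnitude 0.11163 rad/s.

0.112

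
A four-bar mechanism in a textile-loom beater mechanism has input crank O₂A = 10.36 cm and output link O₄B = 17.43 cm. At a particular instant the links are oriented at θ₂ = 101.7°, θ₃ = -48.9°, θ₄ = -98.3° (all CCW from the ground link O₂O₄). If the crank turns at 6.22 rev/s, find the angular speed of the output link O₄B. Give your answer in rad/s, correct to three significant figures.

ω₂ = 39.08 rad/s (from 6.22 rev/s).
Differentiating the loop-closure r₂e^{iθ₂}+r₃e^{iθ₃}=r₁+r₄e^{iθ₄} gives r₂ω₂e^{iθ₂}+r₃ω₃e^{iθ₃}=r₄ω₄e^{iθ₄}.
Eliminating the other unknown: ω₄ = r₂ω₂ sin(θ₂−θ₃) / [r₄ sin(θ₄−θ₃)].
Numerator sine = +0.49090; denominator sine = -0.75927.
Result = 0.1036·39.08·(+0.49090) / (0.1743·(-0.75927)) = -15.019 rad/s; magnitude 15.019 rad/s.

15.0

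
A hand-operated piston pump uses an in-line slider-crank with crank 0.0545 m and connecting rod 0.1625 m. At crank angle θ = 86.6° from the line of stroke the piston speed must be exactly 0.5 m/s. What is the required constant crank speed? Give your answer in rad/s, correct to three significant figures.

For an in-line slider-crank, |v_piston| = rω|sinθ|·[1 + r cosθ/√(L² − r² sin²θ)].
With r = 0.0545 m, L = 0.1625 m, θ = 86.6°: the bracketed kinematic factor |dx/dθ| = 0.055552 m.
ω = v/|dx/dθ| = 0.5/0.055552 = 9.0005 rad/s.

9.00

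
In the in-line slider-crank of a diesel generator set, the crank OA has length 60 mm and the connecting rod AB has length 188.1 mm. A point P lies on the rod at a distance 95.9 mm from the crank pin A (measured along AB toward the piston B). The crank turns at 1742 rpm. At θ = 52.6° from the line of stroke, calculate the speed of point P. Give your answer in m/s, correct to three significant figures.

ω = 182.4 rad/s.  Crank-pin speed |V_A| = rω = 10.945 m/s, perpendicular to OA.
Rod angle: sinφ = −(r/L) sinθ ⇒ φ = -14.679°; ω_rod = −rω cosθ/√(L²−r²sin²θ) = -36.535 rad/s.
V_P = V_A + ω_rod × AP, with AP = 0.0959 m along the rod.
Components: V_Px = −rω sinθ − a·ω_rod·sinφ = -9.583 m/s;  V_Py = rω cosθ + a·ω_rod·cosφ = +3.2586 m/s.
|V_P| = √(V_Px² + V_Py²) = 10.122 m/s.

10.1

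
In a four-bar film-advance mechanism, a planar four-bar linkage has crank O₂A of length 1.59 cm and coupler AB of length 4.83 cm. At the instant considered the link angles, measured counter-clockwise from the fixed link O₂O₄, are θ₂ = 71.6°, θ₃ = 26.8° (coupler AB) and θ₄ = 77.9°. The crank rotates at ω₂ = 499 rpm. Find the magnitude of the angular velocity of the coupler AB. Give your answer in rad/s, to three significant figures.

ω₂ = 52.26 rad/s (from 499 rpm).
Differentiating the loop-closure r₂e^{iθ₂}+r₃e^{iθ₃}=r₁+r₄e^{iθ₄} gives r₂ω₂e^{iθ₂}+r₃ω₃e^{iθ₃}=r₄ω₄e^{iθ₄}.
Eliminating the other unknown: ω₃ = r₂ω₂ sin(θ₄−θ₂) / [r₃ sin(θ₃−θ₄)].
Numerator sine = +0.10973; denominator sine = -0.77824.
Result = 0.0159·52.26·(+0.10973) / (0.0483·(-0.77824)) = -2.4255 rad/s; magnitude 2.4255 rad/s.

2.43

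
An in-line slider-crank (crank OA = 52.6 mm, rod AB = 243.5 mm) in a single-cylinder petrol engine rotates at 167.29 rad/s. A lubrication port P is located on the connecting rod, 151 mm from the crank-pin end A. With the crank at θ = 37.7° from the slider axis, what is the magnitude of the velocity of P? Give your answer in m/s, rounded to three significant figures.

6.52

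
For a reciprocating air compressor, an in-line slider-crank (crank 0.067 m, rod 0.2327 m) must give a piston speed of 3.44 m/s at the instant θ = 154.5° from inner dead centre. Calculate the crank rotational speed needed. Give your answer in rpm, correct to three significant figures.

1540

For an in-line slider-crank, |v_piston| = rω|sinθ|·[1 + r cosθ/√(L² − r² sin²θ)].
With r = 0.067 m, L = 0.2327 m, θ = 154.5°: the bracketed kinematic factor |dx/dθ| = 0.02129 m.
ω = v/|dx/dθ| = 3.44/0.02129 = 161.58 rad/s.
N = 60ω/(2π) = 1543 rpm.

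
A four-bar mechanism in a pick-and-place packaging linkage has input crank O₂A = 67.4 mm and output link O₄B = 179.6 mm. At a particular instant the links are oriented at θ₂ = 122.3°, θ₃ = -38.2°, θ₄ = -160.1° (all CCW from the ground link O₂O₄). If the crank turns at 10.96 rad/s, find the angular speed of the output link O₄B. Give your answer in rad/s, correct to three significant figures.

1.62

ω₂ = 10.96 rad/s
Differentiating the loop-closure r₂e^{iθ₂}+r₃e^{iθ₃}=r₁+r₄e^{iθ₄} gives r₂ω₂e^{iθ₂}+r₃ω₃e^{iθ₃}=r₄ω₄e^{iθ₄}.
Eliminating the other unknown: ω₄ = r₂ω₂ sin(θ₂−θ₃) / [r₄ sin(θ₄−θ₃)].
Numerator sine = +0.33381; denominator sine = -0.84897.
Result = 0.0674·10.96·(+0.33381) / (0.1796·(-0.84897)) = -1.6172 rad/s; magnitude 1.6172 rad/s.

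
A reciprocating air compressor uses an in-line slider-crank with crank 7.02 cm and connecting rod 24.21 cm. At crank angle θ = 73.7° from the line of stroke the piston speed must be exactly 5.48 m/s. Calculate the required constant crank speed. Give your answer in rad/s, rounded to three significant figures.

75.0

For an in-line slider-crank, |v_piston| = rω|sinθ|·[1 + r cosθ/√(L² − r² sin²θ)].
With r = 0.0702 m, L = 0.2421 m, θ = 73.7°: the bracketed kinematic factor |dx/dθ| = 0.073087 m.
ω = v/|dx/dθ| = 5.48/0.073087 = 74.979 rad/s.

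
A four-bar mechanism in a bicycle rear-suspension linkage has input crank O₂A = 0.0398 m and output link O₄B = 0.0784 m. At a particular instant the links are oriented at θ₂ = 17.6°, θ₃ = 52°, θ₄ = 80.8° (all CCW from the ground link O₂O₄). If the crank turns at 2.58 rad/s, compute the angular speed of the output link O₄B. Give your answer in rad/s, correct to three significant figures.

ω₂ = 2.58 rad/s
Differentiating the loop-closure r₂e^{iθ₂}+r₃e^{iθ₃}=r₁+r₄e^{iθ₄} gives r₂ω₂e^{iθ₂}+r₃ω₃e^{iθ₃}=r₄ω₄e^{iθ₄}.
Eliminating the other unknown: ω₄ = r₂ω₂ sin(θ₂−θ₃) / [r₄ sin(θ₄−θ₃)].
Numerator sine = -0.56497; denominator sine = +0.48175.
Result = 0.0398·2.58·(-0.56497) / (0.0784·(+0.48175)) = -1.536 rad/s; magnitude 1.536 rad/s.

1.54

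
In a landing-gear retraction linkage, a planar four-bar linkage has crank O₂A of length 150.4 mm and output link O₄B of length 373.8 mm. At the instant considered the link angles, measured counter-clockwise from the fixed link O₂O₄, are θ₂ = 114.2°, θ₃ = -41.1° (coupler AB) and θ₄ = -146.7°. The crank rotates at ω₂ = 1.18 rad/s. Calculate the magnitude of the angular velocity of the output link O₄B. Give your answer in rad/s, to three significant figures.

0.206

ω₂ = 1.18 rad/s
Differentiating the loop-closure r₂e^{iθ₂}+r₃e^{iθ₃}=r₁+r₄e^{iθ₄} gives r₂ω₂e^{iθ₂}+r₃ω₃e^{iθ₃}=r₄ω₄e^{iθ₄}.
Eliminating the other unknown: ω₄ = r₂ω₂ sin(θ₂−θ₃) / [r₄ sin(θ₄−θ₃)].
Numerator sine = +0.41787; denominator sine = -0.96316.
Result = 0.1504·1.18·(+0.41787) / (0.3738·(-0.96316)) = -0.20598 rad/s; magnitude 0.20598 rad/s.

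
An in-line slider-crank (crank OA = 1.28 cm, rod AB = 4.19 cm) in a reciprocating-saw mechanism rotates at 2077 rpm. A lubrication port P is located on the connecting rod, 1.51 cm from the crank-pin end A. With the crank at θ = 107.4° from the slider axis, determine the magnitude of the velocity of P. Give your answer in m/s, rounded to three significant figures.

2.62

ω = 217.5 rad/s.  Crank-pin speed |V_A| = rω = 2.784 m/s, perpendicular to OA.
Rod angle: sinφ = −(r/L) sinθ ⇒ φ = -16.948°; ω_rod = −rω cosθ/√(L²−r²sin²θ) = +20.772 rad/s.
V_P = V_A + ω_rod × AP, with AP = 0.0151 m along the rod.
Components: V_Px = −rω sinθ − a·ω_rod·sinφ = -2.5652 m/s;  V_Py = rω cosθ + a·ω_rod·cosφ = -0.53251 m/s.
|V_P| = √(V_Px² + V_Py²) = 2.6199 m/s.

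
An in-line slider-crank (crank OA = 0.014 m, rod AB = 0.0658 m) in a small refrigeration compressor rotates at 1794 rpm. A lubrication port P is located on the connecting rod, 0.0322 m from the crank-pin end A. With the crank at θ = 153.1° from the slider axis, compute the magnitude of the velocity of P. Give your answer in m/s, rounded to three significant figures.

1.61

ω = 187.9 rad/s.  Crank-pin speed |V_A| = rω = 2.6301 m/s, perpendicular to OA.
Rod angle: sinφ = −(r/L) sinθ ⇒ φ = -5.524°; ω_rod = −rω cosθ/√(L²−r²sin²θ) = +35.813 rad/s.
V_P = V_A + ω_rod × AP, with AP = 0.0322 m along the rod.
Components: V_Px = −rω sinθ − a·ω_rod·sinφ = -1.079 m/s;  V_Py = rω cosθ + a·ω_rod·cosφ = -1.1977 m/s.
|V_P| = √(V_Px² + V_Py²) = 1.6121 m/s.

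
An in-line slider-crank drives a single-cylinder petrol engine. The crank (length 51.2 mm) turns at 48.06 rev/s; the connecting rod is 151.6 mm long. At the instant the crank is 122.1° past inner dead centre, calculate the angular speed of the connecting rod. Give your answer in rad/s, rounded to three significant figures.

ω = 302 rad/s (converted from 48.06 rev/s).
The rod makes angle φ with the slider axis where L sinφ = r sinθ; differentiating, L cosφ·φ̇ = r ω cosθ.
L cosφ = √(L² − r² sin²θ) = 0.14526 m.
|ω_rod| = r ω |cosθ| / √(L² − r² sin²θ) = 0.0512·302·0.53140/0.14526 = 56.559 rad/s.

56.6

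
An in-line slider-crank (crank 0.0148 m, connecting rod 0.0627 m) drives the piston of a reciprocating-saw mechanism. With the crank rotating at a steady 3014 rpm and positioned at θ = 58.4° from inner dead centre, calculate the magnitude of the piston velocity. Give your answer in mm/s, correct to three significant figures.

4480

ω = 2π·3014/60 = 315.6 rad/s
For an in-line slider-crank, x = r cosθ + √(L² − r² sin²θ), so v = −rω sinθ·[1 + r cosθ/√(L² − r² sin²θ)].
With r = 0.0148 m, L = 0.0627 m, θ = 58.4°: √(L² − r² sin²θ) = 0.06142 m.
v = −0.0148·315.6·0.85173·[1 + 0.0148·0.52399/0.06142] = -4.481 m/s.
|v| = 4.481 m/s = 4481 mm/s.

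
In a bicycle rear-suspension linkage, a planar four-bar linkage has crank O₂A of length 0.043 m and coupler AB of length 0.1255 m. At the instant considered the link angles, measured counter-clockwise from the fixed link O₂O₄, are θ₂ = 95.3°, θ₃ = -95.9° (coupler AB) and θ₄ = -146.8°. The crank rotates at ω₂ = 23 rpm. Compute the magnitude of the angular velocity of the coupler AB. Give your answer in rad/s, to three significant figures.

ω₂ = 2.409 rad/s (from 23 rpm).
Differentiating the loop-closure r₂e^{iθ₂}+r₃e^{iθ₃}=r₁+r₄e^{iθ₄} gives r₂ω₂e^{iθ₂}+r₃ω₃e^{iθ₃}=r₄ω₄e^{iθ₄}.
Eliminating the other unknown: ω₃ = r₂ω₂ sin(θ₄−θ₂) / [r₃ sin(θ₃−θ₄)].
Numerator sine = +0.88377; denominator sine = +0.77605.
Result = 0.043·2.409·(+0.88377) / (0.1255·(+0.77605)) = +0.93979 rad/s; magnitude 0.93979 rad/s.

0.940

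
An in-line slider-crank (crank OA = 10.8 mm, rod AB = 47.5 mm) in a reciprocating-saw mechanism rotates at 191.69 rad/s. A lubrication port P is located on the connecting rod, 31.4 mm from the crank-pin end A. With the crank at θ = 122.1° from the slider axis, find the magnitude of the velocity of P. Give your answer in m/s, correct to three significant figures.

1.65

ω = 191.7 rad/s.  Crank-pin speed |V_A| = rω = 2.0703 m/s, perpendicular to OA.
Rod angle: sinφ = −(r/L) sinθ ⇒ φ = -11.105°; ω_rod = −rω cosθ/√(L²−r²sin²θ) = +23.603 rad/s.
V_P = V_A + ω_rod × AP, with AP = 0.0314 m along the rod.
Components: V_Px = −rω sinθ − a·ω_rod·sinφ = -1.611 m/s;  V_Py = rω cosθ + a·ω_rod·cosφ = -0.37289 m/s.
|V_P| = √(V_Px² + V_Py²) = 1.6536 m/s.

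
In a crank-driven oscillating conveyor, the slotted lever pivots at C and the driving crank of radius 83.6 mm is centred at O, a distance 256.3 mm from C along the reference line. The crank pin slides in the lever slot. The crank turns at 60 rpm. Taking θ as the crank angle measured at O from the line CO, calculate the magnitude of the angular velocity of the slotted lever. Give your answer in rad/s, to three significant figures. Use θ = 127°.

0.791

ω = 6.283 rad/s (from 60 rpm).
Crank pin A relative to C: A = (d + r cosθ, r sinθ); lever angle φ = atan2(r sinθ, d + r cosθ).
Differentiating tanφ: φ̇ = rω(d cosθ + r)/(d² + r² + 2dr cosθ).
d² + r² + 2dr cosθ = |CA|² = 0.0468889 m²;  d cosθ + r = -0.070645 m.
|ω_lever| = |0.0836·6.283·-0.070645| / 0.0468889 = 0.79141 rad/s.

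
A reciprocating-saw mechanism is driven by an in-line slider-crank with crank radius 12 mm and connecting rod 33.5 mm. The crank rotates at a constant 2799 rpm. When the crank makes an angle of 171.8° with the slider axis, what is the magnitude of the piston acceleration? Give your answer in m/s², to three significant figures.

ω = 2π·2799/60 = 293.1 rad/s
x(θ) = r cosθ + √(L² − r² sin²θ); with ω constant, a = ω²·d²x/dθ².
d²x/dθ² = −r cosθ − r²(cos2θ)/√u − r⁴ sin²2θ/(4u^{3/2}),  u = L² − r² sin²θ = 0.00111932 m².
Substituting r = 0.012 m, L = 0.0335 m, θ = 171.8°: d²x/dθ² = +0.0077373 m.
a = ω²·d²x/dθ² = (293.1)²·(+0.0077373) = +664.74 m/s²;  |a| = 664.74 m/s².

665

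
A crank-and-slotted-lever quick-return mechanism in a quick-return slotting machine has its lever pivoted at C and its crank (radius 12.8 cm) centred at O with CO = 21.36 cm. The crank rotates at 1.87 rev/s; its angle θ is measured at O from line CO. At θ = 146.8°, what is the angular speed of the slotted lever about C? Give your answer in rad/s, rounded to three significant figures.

ω = 11.75 rad/s (from 1.87 rev/s).
Crank pin A relative to C: A = (d + r cosθ, r sinθ); lever angle φ = atan2(r sinθ, d + r cosθ).
Differentiating tanφ: φ̇ = rω(d cosθ + r)/(d² + r² + 2dr cosθ).
d² + r² + 2dr cosθ = |CA|² = 0.0162533 m²;  d cosθ + r = -0.050733 m.
|ω_lever| = |0.128·11.75·-0.050733| / 0.0162533 = 4.6944 rad/s.

4.69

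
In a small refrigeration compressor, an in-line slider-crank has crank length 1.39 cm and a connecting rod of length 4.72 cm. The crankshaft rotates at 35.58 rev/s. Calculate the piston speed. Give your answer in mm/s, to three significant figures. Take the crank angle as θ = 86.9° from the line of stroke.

ω = 2π·35.6 = 223.6 rad/s
For an in-line slider-crank, x = r cosθ + √(L² − r² sin²θ), so v = −rω sinθ·[1 + r cosθ/√(L² − r² sin²θ)].
With r = 0.0139 m, L = 0.0472 m, θ = 86.9°: √(L² − r² sin²θ) = 0.045113 m.
v = −0.0139·223.6·0.99854·[1 + 0.0139·0.05408/0.045113] = -3.1546 m/s.
|v| = 3.1546 m/s = 3154.6 mm/s.

3150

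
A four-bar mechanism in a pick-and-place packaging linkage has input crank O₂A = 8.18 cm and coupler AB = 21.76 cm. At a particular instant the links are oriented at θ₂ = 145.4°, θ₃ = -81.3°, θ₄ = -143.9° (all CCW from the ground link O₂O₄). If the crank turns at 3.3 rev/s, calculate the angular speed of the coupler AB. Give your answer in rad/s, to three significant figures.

8.29

ω₂ = 20.73 rad/s (from 3.3 rev/s).
Differentiating the loop-closure r₂e^{iθ₂}+r₃e^{iθ₃}=r₁+r₄e^{iθ₄} gives r₂ω₂e^{iθ₂}+r₃ω₃e^{iθ₃}=r₄ω₄e^{iθ₄}.
Eliminating the other unknown: ω₃ = r₂ω₂ sin(θ₄−θ₂) / [r₃ sin(θ₃−θ₄)].
Numerator sine = +0.94380; denominator sine = +0.88782.
Result = 0.0818·20.73·(+0.94380) / (0.2176·(+0.88782)) = +8.286 rad/s; magnitude 8.286 rad/s.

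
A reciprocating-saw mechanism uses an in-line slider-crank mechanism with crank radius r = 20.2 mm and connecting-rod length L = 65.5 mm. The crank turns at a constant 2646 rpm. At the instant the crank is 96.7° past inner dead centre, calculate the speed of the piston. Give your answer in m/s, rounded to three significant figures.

ω = 2π·2646/60 = 277.1 rad/s
For an in-line slider-crank, x = r cosθ + √(L² − r² sin²θ), so v = −rω sinθ·[1 + r cosθ/√(L² − r² sin²θ)].
With r = 0.0202 m, L = 0.0655 m, θ = 96.7°: √(L² − r² sin²θ) = 0.062352 m.
v = −0.0202·277.1·0.99317·[1 + 0.0202·-0.11667/0.062352] = -5.3488 m/s.
|v| = 5.3488 m/s.

5.35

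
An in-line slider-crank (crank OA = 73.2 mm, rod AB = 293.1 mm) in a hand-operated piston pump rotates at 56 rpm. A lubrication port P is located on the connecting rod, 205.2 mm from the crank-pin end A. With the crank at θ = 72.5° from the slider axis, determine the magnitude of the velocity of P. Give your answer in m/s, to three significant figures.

0.433

ω = 5.864 rad/s.  Crank-pin speed |V_A| = rω = 0.42927 m/s, perpendicular to OA.
Rod angle: sinφ = −(r/L) sinθ ⇒ φ = -13.779°; ω_rod = −rω cosθ/√(L²−r²sin²θ) = -0.45346 rad/s.
V_P = V_A + ω_rod × AP, with AP = 0.2052 m along the rod.
Components: V_Px = −rω sinθ − a·ω_rod·sinφ = -0.43156 m/s;  V_Py = rω cosθ + a·ω_rod·cosφ = +0.038712 m/s.
|V_P| = √(V_Px² + V_Py²) = 0.4333 m/s.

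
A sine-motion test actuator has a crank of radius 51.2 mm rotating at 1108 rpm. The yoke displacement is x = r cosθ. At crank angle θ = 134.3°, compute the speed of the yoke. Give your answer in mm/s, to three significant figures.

ω = 116 rad/s (from 1108 rpm).
x = r cosθ ⇒ ẋ = −rω sinθ.
|v| = rω|sinθ| = 0.0512·116·|sin 134.3°| = 4.2517 m/s = 4251.7 mm/s.

4250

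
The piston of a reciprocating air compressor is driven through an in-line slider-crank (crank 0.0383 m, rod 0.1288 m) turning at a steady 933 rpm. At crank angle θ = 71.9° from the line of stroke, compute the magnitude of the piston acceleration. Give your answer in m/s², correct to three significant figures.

ω = 2π·933/60 = 97.7 rad/s
x(θ) = r cosθ + √(L² − r² sin²θ); with ω constant, a = ω²·d²x/dθ².
d²x/dθ² = −r cosθ − r²(cos2θ)/√u − r⁴ sin²2θ/(4u^{3/2}),  u = L² − r² sin²θ = 0.0152641 m².
Substituting r = 0.0383 m, L = 0.1288 m, θ = 71.9°: d²x/dθ² = -0.0024173 m.
a = ω²·d²x/dθ² = (97.7)²·(-0.0024173) = -23.076 m/s²;  |a| = 23.076 m/s².

23.1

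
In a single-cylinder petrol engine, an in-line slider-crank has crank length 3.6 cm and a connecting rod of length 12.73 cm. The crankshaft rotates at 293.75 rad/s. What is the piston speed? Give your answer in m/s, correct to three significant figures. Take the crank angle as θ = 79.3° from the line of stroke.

11.0

ω = 293.8 rad/s
For an in-line slider-crank, x = r cosθ + √(L² − r² sin²θ), so v = −rω sinθ·[1 + r cosθ/√(L² − r² sin²θ)].
With r = 0.036 m, L = 0.1273 m, θ = 79.3°: √(L² − r² sin²θ) = 0.12229 m.
v = −0.036·293.8·0.98261·[1 + 0.036·0.18567/0.12229] = -10.959 m/s.
|v| = 10.959 m/s.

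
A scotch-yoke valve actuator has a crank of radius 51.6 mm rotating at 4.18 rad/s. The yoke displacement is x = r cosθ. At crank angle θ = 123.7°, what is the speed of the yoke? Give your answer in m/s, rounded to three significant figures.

ω = 4.18 rad/s
x = r cosθ ⇒ ẋ = −rω sinθ.
|v| = rω|sinθ| = 0.0516·4.18·|sin 123.7°| = 0.17944 m/s.

0.179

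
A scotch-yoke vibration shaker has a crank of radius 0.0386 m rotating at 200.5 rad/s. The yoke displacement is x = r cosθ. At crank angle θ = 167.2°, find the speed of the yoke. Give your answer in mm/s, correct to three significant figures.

1710

ω = 200.5 rad/s
x = r cosθ ⇒ ẋ = −rω sinθ.
|v| = rω|sinθ| = 0.0386·200.5·|sin 167.2°| = 1.7146 m/s = 1714.6 mm/s.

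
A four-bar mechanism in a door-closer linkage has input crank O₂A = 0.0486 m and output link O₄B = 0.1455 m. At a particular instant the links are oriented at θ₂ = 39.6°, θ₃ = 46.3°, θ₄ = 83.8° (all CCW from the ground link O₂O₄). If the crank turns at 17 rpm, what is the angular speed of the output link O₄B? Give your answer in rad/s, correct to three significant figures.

ω₂ = 1.78 rad/s (from 17 rpm).
Differentiating the loop-closure r₂e^{iθ₂}+r₃e^{iθ₃}=r₁+r₄e^{iθ₄} gives r₂ω₂e^{iθ₂}+r₃ω₃e^{iθ₃}=r₄ω₄e^{iθ₄}.
Eliminating the other unknown: ω₄ = r₂ω₂ sin(θ₂−θ₃) / [r₄ sin(θ₄−θ₃)].
Numerator sine = -0.11667; denominator sine = +0.60876.
Result = 0.0486·1.78·(-0.11667) / (0.1455·(+0.60876)) = -0.11396 rad/s; magnitude 0.11396 rad/s.

0.114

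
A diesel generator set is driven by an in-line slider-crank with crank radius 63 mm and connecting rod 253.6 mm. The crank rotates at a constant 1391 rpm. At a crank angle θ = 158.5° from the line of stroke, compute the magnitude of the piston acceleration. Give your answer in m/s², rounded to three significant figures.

ω = 2π·1391/60 = 145.7 rad/s
x(θ) = r cosθ + √(L² − r² sin²θ); with ω constant, a = ω²·d²x/dθ².
d²x/dθ² = −r cosθ − r²(cos2θ)/√u − r⁴ sin²2θ/(4u^{3/2}),  u = L² − r² sin²θ = 0.0637798 m².
Substituting r = 0.063 m, L = 0.2536 m, θ = 158.5°: d²x/dθ² = +0.047009 m.
a = ω²·d²x/dθ² = (145.7)²·(+0.047009) = +997.45 m/s²;  |a| = 997.45 m/s².

997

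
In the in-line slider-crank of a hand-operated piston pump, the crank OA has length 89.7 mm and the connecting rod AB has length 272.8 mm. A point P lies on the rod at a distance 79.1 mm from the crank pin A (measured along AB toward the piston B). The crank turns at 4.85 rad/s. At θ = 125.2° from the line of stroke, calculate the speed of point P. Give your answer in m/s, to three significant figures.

0.380

ω = 4.85 rad/s.  Crank-pin speed |V_A| = rω = 0.43504 m/s, perpendicular to OA.
Rod angle: sinφ = −(r/L) sinθ ⇒ φ = -15.586°; ω_rod = −rω cosθ/√(L²−r²sin²θ) = +0.95435 rad/s.
V_P = V_A + ω_rod × AP, with AP = 0.0791 m along the rod.
Components: V_Px = −rω sinθ − a·ω_rod·sinφ = -0.33521 m/s;  V_Py = rω cosθ + a·ω_rod·cosφ = -0.17806 m/s.
|V_P| = √(V_Px² + V_Py²) = 0.37957 m/s.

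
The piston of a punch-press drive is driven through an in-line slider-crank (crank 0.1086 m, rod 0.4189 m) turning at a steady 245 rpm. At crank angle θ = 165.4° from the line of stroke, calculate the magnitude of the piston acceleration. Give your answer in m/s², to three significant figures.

ω = 2π·245/60 = 25.66 rad/s
x(θ) = r cosθ + √(L² − r² sin²θ); with ω constant, a = ω²·d²x/dθ².
d²x/dθ² = −r cosθ − r²(cos2θ)/√u − r⁴ sin²2θ/(4u^{3/2}),  u = L² − r² sin²θ = 0.174728 m².
Substituting r = 0.1086 m, L = 0.4189 m, θ = 165.4°: d²x/dθ² = +0.08035 m.
a = ω²·d²x/dθ² = (25.66)²·(+0.08035) = +52.891 m/s²;  |a| = 52.891 m/s².

52.9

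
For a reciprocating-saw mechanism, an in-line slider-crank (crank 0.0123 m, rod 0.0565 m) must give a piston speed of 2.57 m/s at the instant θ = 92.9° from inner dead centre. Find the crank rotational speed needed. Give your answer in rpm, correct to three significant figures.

2020

For an in-line slider-crank, |v_piston| = rω|sinθ|·[1 + r cosθ/√(L² − r² sin²θ)].
With r = 0.0123 m, L = 0.0565 m, θ = 92.9°: the bracketed kinematic factor |dx/dθ| = 0.012146 m.
ω = v/|dx/dθ| = 2.57/0.012146 = 211.6 rad/s.
N = 60ω/(2π) = 2020.6 rpm.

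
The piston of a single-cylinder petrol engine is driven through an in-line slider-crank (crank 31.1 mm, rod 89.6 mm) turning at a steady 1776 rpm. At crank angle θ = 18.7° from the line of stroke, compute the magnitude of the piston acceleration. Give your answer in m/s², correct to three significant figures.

1320

ω = 2π·1776/60 = 186 rad/s
x(θ) = r cosθ + √(L² − r² sin²θ); with ω constant, a = ω²·d²x/dθ².
d²x/dθ² = −r cosθ − r²(cos2θ)/√u − r⁴ sin²2θ/(4u^{3/2}),  u = L² − r² sin²θ = 0.00792874 m².
Substituting r = 0.0311 m, L = 0.0896 m, θ = 18.7°: d²x/dθ² = -0.03821 m.
a = ω²·d²x/dθ² = (186)²·(-0.03821) = -1321.6 m/s²;  |a| = 1321.6 m/s².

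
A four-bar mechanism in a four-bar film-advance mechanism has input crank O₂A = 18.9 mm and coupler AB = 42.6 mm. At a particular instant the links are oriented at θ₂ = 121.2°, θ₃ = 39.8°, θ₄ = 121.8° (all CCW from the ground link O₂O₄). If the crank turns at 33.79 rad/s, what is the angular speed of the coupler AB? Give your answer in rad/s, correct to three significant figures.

0.159

ω₂ = 33.79 rad/s
Differentiating the loop-closure r₂e^{iθ₂}+r₃e^{iθ₃}=r₁+r₄e^{iθ₄} gives r₂ω₂e^{iθ₂}+r₃ω₃e^{iθ₃}=r₄ω₄e^{iθ₄}.
Eliminating the other unknown: ω₃ = r₂ω₂ sin(θ₄−θ₂) / [r₃ sin(θ₃−θ₄)].
Numerator sine = +0.01047; denominator sine = -0.99027.
Result = 0.0189·33.79·(+0.01047) / (0.0426·(-0.99027)) = -0.15853 rad/s; magnitude 0.15853 rad/s.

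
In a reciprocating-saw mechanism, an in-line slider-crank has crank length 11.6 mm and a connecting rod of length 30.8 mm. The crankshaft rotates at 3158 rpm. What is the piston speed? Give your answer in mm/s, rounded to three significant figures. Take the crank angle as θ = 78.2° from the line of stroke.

4070

ω = 2π·3158/60 = 330.7 rad/s
For an in-line slider-crank, x = r cosθ + √(L² − r² sin²θ), so v = −rω sinθ·[1 + r cosθ/√(L² − r² sin²θ)].
With r = 0.0116 m, L = 0.0308 m, θ = 78.2°: √(L² − r² sin²θ) = 0.028631 m.
v = −0.0116·330.7·0.97887·[1 + 0.0116·0.20450/0.028631] = -4.0662 m/s.
|v| = 4.0662 m/s = 4066.2 mm/s.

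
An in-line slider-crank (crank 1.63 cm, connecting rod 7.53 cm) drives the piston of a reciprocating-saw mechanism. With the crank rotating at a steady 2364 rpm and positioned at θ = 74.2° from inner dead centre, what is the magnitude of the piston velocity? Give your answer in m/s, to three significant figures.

4.12

ω = 2π·2364/60 = 247.6 rad/s
For an in-line slider-crank, x = r cosθ + √(L² − r² sin²θ), so v = −rω sinθ·[1 + r cosθ/√(L² − r² sin²θ)].
With r = 0.0163 m, L = 0.0753 m, θ = 74.2°: √(L² − r² sin²θ) = 0.073648 m.
v = −0.0163·247.6·0.96222·[1 + 0.0163·0.27228/0.073648] = -4.1167 m/s.
|v| = 4.1167 m/s.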